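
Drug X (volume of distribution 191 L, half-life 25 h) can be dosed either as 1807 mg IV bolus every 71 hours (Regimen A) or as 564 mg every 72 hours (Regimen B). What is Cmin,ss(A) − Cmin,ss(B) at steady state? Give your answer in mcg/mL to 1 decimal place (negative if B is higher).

Regimen A: f = (1/2)^(71/25) ≈ 0.1397; Cmin,ss = (1807/191)·f/(1−f) ≈ 1.536 mcg/mL.
Regimen B: f = (1/2)^(72/25) ≈ 0.1358; Cmin,ss = (564/191)·f/(1−f) ≈ 0.464 mcg/mL.
Difference ≈ 1.536 − 0.464 ≈ 1.072 mcg/mL.

1.1 mcg/mL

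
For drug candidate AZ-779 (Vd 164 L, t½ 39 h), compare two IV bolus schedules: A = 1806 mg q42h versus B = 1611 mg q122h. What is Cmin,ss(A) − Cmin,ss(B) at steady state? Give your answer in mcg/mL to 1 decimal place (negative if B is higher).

8.7 mcg/mL

Regimen A: f = (1/2)^(42/39) ≈ 0.4740; Cmin,ss = (1806/164)·f/(1−f) ≈ 9.924 mcg/mL.
Regimen B: f = (1/2)^(122/39) ≈ 0.1144; Cmin,ss = (1611/164)·f/(1−f) ≈ 1.269 mcg/mL.
Difference ≈ 9.924 − 1.269 ≈ 8.655 mcg/mL.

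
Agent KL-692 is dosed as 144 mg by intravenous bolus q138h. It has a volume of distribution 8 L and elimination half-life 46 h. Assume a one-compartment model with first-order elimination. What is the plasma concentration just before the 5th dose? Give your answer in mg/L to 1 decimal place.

f = (1/2)^(τ/t½) = (1/2)^(138/46) ≈ 0.1250.
C₀ = D/Vd = 144/8 ≈ 18.000 mg/L.
Before the 5th dose, 4 doses have been given. Superposition: Cmin = C₀·(f + f² + … + f^4).
≈ 18.000 × (0.1250 + 0.0156 + 0.0020 + 0.0002) ≈ 18.000 × 0.1428 ≈ 2.570 mg/L.

2.6 mg/L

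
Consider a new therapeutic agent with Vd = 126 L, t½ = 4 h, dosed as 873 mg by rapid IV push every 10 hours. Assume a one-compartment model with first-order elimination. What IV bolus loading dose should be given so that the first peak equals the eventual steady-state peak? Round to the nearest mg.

f = (1/2)^(10/4) ≈ 0.176777; accumulation ratio R = 1/(1−f) ≈ 1.21474.
Loading dose to hit Cmax,ss on first dose: D_load = D_maint·R ≈ 873 × 1.21474 ≈ 1060.47 mg.

1060 mg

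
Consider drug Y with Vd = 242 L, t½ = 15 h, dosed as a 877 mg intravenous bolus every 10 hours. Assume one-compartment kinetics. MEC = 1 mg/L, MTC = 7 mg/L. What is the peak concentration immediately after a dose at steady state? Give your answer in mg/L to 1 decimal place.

k = ln2/t½ = ln2/15 ≈ 0.046210 h⁻¹; fraction remaining f = e^(−kτ) = e^(−0.046210×10) ≈ 0.6300.
At steady state, accumulation factor R = 1/(1 − e^(−kτ)) ≈ 2.7027.
Each bolus raises the concentration by D/Vd = 877/242 ≈ 3.624 mg/L.
Steady-state peak Cmax,ss = C₀·R ≈ 3.624 × 2.7027 ≈ 9.795 mg/L.
Peak 9.8 mg/L vs MTC 7 mg/L: exceeds toxic threshold.

9.8 mg/L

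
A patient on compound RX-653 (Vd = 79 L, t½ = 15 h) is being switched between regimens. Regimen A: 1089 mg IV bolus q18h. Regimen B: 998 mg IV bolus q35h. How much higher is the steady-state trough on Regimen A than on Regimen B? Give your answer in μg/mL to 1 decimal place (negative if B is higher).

7.5 μg/mL

Regimen A: f = (1/2)^(18/15) ≈ 0.4353; Cmin,ss = (1089/79)·f/(1−f) ≈ 10.626 μg/mL.
Regimen B: f = (1/2)^(35/15) ≈ 0.1984; Cmin,ss = (998/79)·f/(1−f) ≈ 3.127 μg/mL.
Difference ≈ 10.626 − 3.127 ≈ 7.499 μg/mL.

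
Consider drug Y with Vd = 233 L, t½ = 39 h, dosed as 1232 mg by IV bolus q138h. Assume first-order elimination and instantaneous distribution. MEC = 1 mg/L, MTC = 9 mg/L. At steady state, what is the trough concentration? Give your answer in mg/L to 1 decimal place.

0.5 mg/L

τ/t½ = 138/39 ≈ 3.5385, so fraction remaining f = (1/2)^(138/39) ≈ 0.0861.
Single-dose peak C₀ = D/Vd = 1232/233 ≈ 5.288 mg/L.
Steady-state trough Cmin,ss = C₀·f/(1−f) ≈ 5.288 × 0.0861/0.9139 ≈ 0.498 mg/L.
Trough 0.5 mg/L vs MEC 1 mg/L: subtherapeutic.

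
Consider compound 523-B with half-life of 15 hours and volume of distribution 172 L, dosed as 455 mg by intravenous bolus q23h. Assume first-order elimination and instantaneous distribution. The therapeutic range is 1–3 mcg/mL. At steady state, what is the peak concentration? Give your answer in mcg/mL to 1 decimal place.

4.0 mcg/mL

k = ln2/t½ = ln2/15 ≈ 0.046210 h⁻¹; fraction remaining f = e^(−kτ) = e^(−0.046210×23) ≈ 0.3455.
At steady state, accumulation factor R = 1/(1 − e^(−kτ)) ≈ 1.5279.
Single-dose peak C₀ = D/Vd = 455/172 ≈ 2.645 mcg/mL.
Steady-state peak Cmax,ss = C₀·R ≈ 2.645 × 1.5279 ≈ 4.041 mcg/mL.
Peak 4.0 mcg/mL vs MTC 3 mcg/mL: exceeds toxic threshold.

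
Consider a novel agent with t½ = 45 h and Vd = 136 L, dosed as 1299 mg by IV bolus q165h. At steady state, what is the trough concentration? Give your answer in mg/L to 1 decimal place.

Over one 165-h interval, 165/45 ≈ 3.6667 half-lives elapse, leaving f ≈ 0.0787 of each dose.
Single-dose peak C₀ = D/Vd = 1299/136 ≈ 9.551 mg/L.
Steady-state trough Cmin,ss = C₀·f/(1−f) ≈ 9.551 × 0.0787/0.9213 ≈ 0.816 mg/L.

0.8 mg/L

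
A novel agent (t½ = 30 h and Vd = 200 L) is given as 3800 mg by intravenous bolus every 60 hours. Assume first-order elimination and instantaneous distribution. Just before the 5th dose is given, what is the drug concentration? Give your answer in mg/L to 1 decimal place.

6.3 mg/L

f = (1/2)^(τ/t½) = (1/2)^(60/30) ≈ 0.2500.
C₀ = D/Vd = 3800/200 ≈ 19.000 mg/L.
Before the 5th dose, 4 doses have been given. Superposition: Cmin = C₀·(f + f² + … + f^4).
≈ 19.000 × (0.2500 + 0.0625 + 0.0156 + 0.0039) ≈ 19.000 × 0.3320 ≈ 6.308 mg/L.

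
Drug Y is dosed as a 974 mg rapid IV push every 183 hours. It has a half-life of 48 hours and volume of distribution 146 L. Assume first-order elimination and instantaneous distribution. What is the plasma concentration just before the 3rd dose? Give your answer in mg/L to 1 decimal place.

f = (1/2)^(τ/t½) = (1/2)^(183/48) ≈ 0.0712.
C₀ = D/Vd = 974/146 ≈ 6.671 mg/L.
Before the 3rd dose, 2 doses have been given. Superposition: Cmin = C₀·(f + f²).
≈ 6.671 × (0.0712 + 0.0051) ≈ 6.671 × 0.0763 ≈ 0.509 mg/L.

0.5 mg/L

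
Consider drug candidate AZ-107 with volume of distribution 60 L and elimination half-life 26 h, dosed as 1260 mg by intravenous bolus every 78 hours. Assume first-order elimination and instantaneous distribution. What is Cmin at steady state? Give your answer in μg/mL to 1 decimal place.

3.0 μg/mL

τ = 78 h = 3 half-lives, so f = (1/2)^3 = 0.125.
At steady state, R = 1/(1 − 0.125) = 8/7.
Single-dose peak C₀ = D/Vd = 1260/60 = 21 μg/mL.
Steady-state peak Cmax,ss = C₀·R = 21 × 8/7 ≈ 24.000 μg/mL.
Steady-state trough Cmin,ss = Cmax,ss·f ≈ 24.000 × 0.125 ≈ 3.000 μg/mL.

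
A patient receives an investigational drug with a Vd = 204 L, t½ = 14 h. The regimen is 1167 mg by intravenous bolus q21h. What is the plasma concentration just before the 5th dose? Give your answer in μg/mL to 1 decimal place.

f = (1/2)^(τ/t½) = (1/2)^(21/14) ≈ 0.3536.
C₀ = D/Vd = 1167/204 ≈ 5.721 μg/mL.
Before the 5th dose, 4 doses have been given. Superposition: Cmin = C₀·(f + f² + … + f^4).
≈ 5.721 × (0.3536 + 0.1250 + 0.0442 + 0.0156) ≈ 5.721 × 0.5384 ≈ 3.080 μg/mL.

3.1 μg/mL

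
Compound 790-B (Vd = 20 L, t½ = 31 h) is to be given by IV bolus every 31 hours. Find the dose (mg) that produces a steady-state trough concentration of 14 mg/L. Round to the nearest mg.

280 mg

τ/t½ = 31/31 ≈ 1, so f = (1/2)^(31/31) ≈ 0.500000.
Cmin,ss = (D/Vd)·f/(1−f), so D = Cmin,ss·Vd·(1−f)/f.
D = 14 × 20 × (1−f)/f ≈ 14 × 20 × 1.00000 ≈ 280.00 mg.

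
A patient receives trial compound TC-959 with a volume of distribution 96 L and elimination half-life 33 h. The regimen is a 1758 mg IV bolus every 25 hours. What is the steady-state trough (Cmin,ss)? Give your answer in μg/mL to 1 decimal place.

Over one 25-h interval, 25/33 ≈ 0.75758 half-lives elapse, leaving f ≈ 0.5915 of each dose.
At steady state, accumulation factor R = 1/(1 − e^(−kτ)) ≈ 2.4480.
Single-dose peak C₀ = D/Vd = 1758/96 ≈ 18.312 μg/mL.
Steady-state peak Cmax,ss = C₀·R ≈ 18.312 × 2.4480 ≈ 44.828 μg/mL.
One interval later, Cmin,ss = Cmax,ss·e^(−kτ) ≈ 44.828 × 0.5915 ≈ 26.516 μg/mL.

26.5 μg/mL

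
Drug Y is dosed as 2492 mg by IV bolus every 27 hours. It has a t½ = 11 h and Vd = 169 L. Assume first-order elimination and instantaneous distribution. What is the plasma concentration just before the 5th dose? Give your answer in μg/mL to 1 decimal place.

3.3 μg/mL

f = (1/2)^(τ/t½) = (1/2)^(27/11) ≈ 0.1824.
C₀ = D/Vd = 2492/169 ≈ 14.746 μg/mL.
Before the 5th dose, 4 doses have been given. Superposition: Cmin = C₀·(f + f² + … + f^4).
≈ 14.746 × (0.1824 + 0.0333 + 0.0061 + 0.0011) ≈ 14.746 × 0.2229 ≈ 3.287 μg/mL.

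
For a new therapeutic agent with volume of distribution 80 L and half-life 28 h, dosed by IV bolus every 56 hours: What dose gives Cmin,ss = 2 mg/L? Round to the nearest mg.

480 mg

τ/t½ = 56/28 ≈ 2, so f = (1/2)^(56/28) ≈ 0.250000.
Cmin,ss = (D/Vd)·f/(1−f), so D = Cmin,ss·Vd·(1−f)/f.
D = 2 × 80 × (1−f)/f ≈ 2 × 80 × 3.00000 ≈ 480.00 mg.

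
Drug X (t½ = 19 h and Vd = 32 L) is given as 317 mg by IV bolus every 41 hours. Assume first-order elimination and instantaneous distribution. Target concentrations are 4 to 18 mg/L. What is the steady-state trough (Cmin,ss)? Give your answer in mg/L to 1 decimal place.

k = ln2/t½ = ln2/19 ≈ 0.036481 h⁻¹; fraction remaining f = e^(−kτ) = e^(−0.036481×41) ≈ 0.2241.
Single-dose peak C₀ = D/Vd = 317/32 ≈ 9.906 mg/L.
Steady-state trough Cmin,ss = C₀·f/(1−f) ≈ 9.906 × 0.2241/0.7759 ≈ 2.861 mg/L.
Trough 2.9 mg/L vs MEC 4 mg/L: subtherapeutic.

2.9 mg/L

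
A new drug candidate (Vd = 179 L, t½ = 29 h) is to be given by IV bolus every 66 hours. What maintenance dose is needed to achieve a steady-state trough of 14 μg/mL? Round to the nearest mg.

9630 mg

τ/t½ = 66/29 ≈ 2.2759, so f = (1/2)^(66/29) ≈ 0.206489.
Cmin,ss = (D/Vd)·f/(1−f), so D = Cmin,ss·Vd·(1−f)/f.
D = 14 × 179 × (1−f)/f ≈ 14 × 179 × 3.84287 ≈ 9630.23 mg.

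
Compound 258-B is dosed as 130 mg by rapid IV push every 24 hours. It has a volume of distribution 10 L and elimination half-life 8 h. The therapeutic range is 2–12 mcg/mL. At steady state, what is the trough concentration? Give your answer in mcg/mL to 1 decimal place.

The dosing interval is 3 half-lives, so f = 2^(−3) = 0.125.
At steady state, R = 1/(1 − 0.125) = 8/7.
Single-dose peak C₀ = D/Vd = 130/10 = 13 mcg/mL.
Steady-state peak Cmax,ss = C₀·R = 13 × 8/7 ≈ 14.857 mcg/mL.
Steady-state trough Cmin,ss = Cmax,ss·f ≈ 14.857 × 0.125 ≈ 1.857 mcg/mL.
Trough 1.9 mcg/mL vs MEC 2 mcg/mL: subtherapeutic.

1.9 mcg/mL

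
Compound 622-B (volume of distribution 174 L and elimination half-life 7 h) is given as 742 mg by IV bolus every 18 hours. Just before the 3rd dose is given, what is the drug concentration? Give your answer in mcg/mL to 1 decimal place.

0.8 mcg/mL

f = (1/2)^(τ/t½) = (1/2)^(18/7) ≈ 0.1682.
C₀ = D/Vd = 742/174 ≈ 4.264 mcg/mL.
Before the 3rd dose, 2 doses have been given. Superposition: Cmin = C₀·(f + f²).
≈ 4.264 × (0.1682 + 0.0283) ≈ 4.264 × 0.1965 ≈ 0.838 mcg/mL.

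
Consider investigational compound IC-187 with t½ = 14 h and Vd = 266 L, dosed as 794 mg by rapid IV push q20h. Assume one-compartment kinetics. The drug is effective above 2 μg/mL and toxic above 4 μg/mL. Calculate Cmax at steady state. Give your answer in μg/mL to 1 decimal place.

k = ln2/t½ = ln2/14 ≈ 0.049511 h⁻¹; fraction remaining f = e^(−kτ) = e^(−0.049511×20) ≈ 0.3715.
At steady state, accumulation factor R = 1/(1 − e^(−kτ)) ≈ 1.5911.
Single-dose peak C₀ = D/Vd = 794/266 ≈ 2.985 μg/mL.
Steady-state peak Cmax,ss = C₀·R ≈ 2.985 × 1.5911 ≈ 4.749 μg/mL.
Peak 4.7 μg/mL vs MTC 4 μg/mL: exceeds toxic threshold.

4.7 μg/mL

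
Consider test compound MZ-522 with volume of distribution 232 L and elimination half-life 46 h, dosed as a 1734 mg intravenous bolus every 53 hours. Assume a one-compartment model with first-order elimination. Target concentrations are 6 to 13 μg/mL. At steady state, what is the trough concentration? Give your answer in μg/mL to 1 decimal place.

Over one 53-h interval, 53/46 ≈ 1.1522 half-lives elapse, leaving f ≈ 0.4499 of each dose.
Each bolus raises the concentration by D/Vd = 1734/232 ≈ 7.474 μg/mL.
Steady-state trough Cmin,ss = C₀·f/(1−f) ≈ 7.474 × 0.4499/0.5501 ≈ 6.113 μg/mL.
Trough 6.1 μg/mL vs MEC 6 μg/mL: adequate.

6.1 μg/mL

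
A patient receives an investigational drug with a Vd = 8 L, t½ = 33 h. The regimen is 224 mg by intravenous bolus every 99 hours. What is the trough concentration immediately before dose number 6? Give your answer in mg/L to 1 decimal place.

4.0 mg/L

f = (1/2)^(τ/t½) = (1/2)^(99/33) ≈ 0.1250.
C₀ = D/Vd = 224/8 ≈ 28.000 mg/L.
Before the 6th dose, 5 doses have been given. Superposition: Cmin = C₀·(f + f² + … + f^5).
≈ 28.000 × (0.1250 + 0.0156 + 0.0020 + 0.0002 + 0.0000) ≈ 28.000 × 0.1428 ≈ 3.998 mg/L.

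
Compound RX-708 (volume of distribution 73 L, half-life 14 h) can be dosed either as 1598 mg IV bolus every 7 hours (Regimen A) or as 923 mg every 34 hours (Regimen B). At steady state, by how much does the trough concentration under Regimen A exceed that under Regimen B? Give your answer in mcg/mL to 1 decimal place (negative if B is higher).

Regimen A: f = (1/2)^(7/14) ≈ 0.7071; Cmin,ss = (1598/73)·f/(1−f) ≈ 52.846 mcg/mL.
Regimen B: f = (1/2)^(34/14) ≈ 0.1857; Cmin,ss = (923/73)·f/(1−f) ≈ 2.883 mcg/mL.
Difference ≈ 52.846 − 2.883 ≈ 49.963 mcg/mL.

50.0 mcg/mL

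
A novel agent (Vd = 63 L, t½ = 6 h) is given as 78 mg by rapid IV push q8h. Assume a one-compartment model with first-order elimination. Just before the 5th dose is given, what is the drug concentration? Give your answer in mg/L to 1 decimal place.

0.8 mg/L

f = (1/2)^(τ/t½) = (1/2)^(8/6) ≈ 0.3969.
C₀ = D/Vd = 78/63 ≈ 1.238 mg/L.
Before the 5th dose, 4 doses have been given. Superposition: Cmin = C₀·(f + f² + … + f^4).
≈ 1.238 × (0.3969 + 0.1575 + 0.0625 + 0.0248) ≈ 1.238 × 0.6417 ≈ 0.794 mg/L.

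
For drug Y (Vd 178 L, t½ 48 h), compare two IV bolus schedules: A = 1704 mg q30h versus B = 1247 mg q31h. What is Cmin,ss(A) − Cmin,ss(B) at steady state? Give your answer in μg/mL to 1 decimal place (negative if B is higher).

5.2 μg/mL

Regimen A: f = (1/2)^(30/48) ≈ 0.6484; Cmin,ss = (1704/178)·f/(1−f) ≈ 17.654 μg/mL.
Regimen B: f = (1/2)^(31/48) ≈ 0.6391; Cmin,ss = (1247/178)·f/(1−f) ≈ 12.406 μg/mL.
Difference ≈ 17.654 − 12.406 ≈ 5.248 μg/mL.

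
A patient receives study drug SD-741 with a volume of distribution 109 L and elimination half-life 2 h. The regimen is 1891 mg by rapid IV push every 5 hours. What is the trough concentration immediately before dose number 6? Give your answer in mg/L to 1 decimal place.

3.7 mg/L

f = (1/2)^(τ/t½) = (1/2)^(5/2) ≈ 0.1768.
C₀ = D/Vd = 1891/109 ≈ 17.349 mg/L.
Before the 6th dose, 5 doses have been given. Superposition: Cmin = C₀·(f + f² + … + f^5).
≈ 17.349 × (0.1768 + 0.0313 + 0.0055 + 0.0010 + 0.0002) ≈ 17.349 × 0.2148 ≈ 3.727 mg/L.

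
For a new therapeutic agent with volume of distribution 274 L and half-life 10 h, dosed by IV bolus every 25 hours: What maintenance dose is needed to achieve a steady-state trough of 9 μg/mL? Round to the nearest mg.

τ/t½ = 25/10 ≈ 2.5, so f = (1/2)^(25/10) ≈ 0.176777.
Cmin,ss = (D/Vd)·f/(1−f), so D = Cmin,ss·Vd·(1−f)/f.
D = 9 × 274 × (1−f)/f ≈ 9 × 274 × 4.65684 ≈ 11483.77 mg.

11484 mg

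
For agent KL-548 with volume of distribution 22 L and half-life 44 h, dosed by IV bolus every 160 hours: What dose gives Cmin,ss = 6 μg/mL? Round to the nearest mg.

1509 mg

τ/t½ = 160/44 ≈ 3.6364, so f = (1/2)^(160/44) ≈ 0.080417.
Cmin,ss = (D/Vd)·f/(1−f), so D = Cmin,ss·Vd·(1−f)/f.
D = 6 × 22 × (1−f)/f ≈ 6 × 22 × 11.43518 ≈ 1509.44 mg.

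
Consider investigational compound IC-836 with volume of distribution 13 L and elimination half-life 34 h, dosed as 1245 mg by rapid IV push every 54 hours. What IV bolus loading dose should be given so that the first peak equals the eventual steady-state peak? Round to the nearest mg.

f = (1/2)^(54/34) ≈ 0.332578; accumulation ratio R = 1/(1−f) ≈ 1.49830.
Loading dose to hit Cmax,ss on first dose: D_load = D_maint·R ≈ 1245 × 1.49830 ≈ 1865.38 mg.

1865 mg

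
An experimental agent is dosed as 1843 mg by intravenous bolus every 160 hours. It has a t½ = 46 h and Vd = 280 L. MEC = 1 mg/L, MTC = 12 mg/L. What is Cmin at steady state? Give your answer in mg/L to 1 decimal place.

0.6 mg/L

k = ln2/t½ = ln2/46 ≈ 0.015068 h⁻¹; fraction remaining f = e^(−kτ) = e^(−0.015068×160) ≈ 0.0897.
Single-dose peak C₀ = D/Vd = 1843/280 ≈ 6.582 mg/L.
Steady-state trough Cmin,ss = C₀·f/(1−f) ≈ 6.582 × 0.0897/0.9103 ≈ 0.649 mg/L.
Trough 0.6 mg/L vs MEC 1 mg/L: subtherapeutic.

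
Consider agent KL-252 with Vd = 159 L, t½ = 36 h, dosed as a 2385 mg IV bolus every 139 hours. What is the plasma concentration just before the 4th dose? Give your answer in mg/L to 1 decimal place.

1.1 mg/L

f = (1/2)^(τ/t½) = (1/2)^(139/36) ≈ 0.0688.
C₀ = D/Vd = 2385/159 ≈ 15.000 mg/L.
Before the 4th dose, 3 doses have been given. Superposition: Cmin = C₀·(f + f² + … + f^3).
≈ 15.000 × (0.0688 + 0.0047 + 0.0003) ≈ 15.000 × 0.0738 ≈ 1.107 mg/L.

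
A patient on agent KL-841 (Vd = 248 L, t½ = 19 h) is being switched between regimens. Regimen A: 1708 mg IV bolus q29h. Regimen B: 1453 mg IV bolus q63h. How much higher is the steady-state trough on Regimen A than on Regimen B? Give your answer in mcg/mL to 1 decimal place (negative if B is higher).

Regimen A: f = (1/2)^(29/19) ≈ 0.3472; Cmin,ss = (1708/248)·f/(1−f) ≈ 3.663 mcg/mL.
Regimen B: f = (1/2)^(63/19) ≈ 0.1004; Cmin,ss = (1453/248)·f/(1−f) ≈ 0.654 mcg/mL.
Difference ≈ 3.663 − 0.654 ≈ 3.009 mcg/mL.

3.0 mcg/mL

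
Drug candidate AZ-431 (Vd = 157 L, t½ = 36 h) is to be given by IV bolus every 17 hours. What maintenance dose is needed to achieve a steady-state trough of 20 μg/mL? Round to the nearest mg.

1216 mg

τ/t½ = 17/36 ≈ 0.47222, so f = (1/2)^(17/36) ≈ 0.720853.
Cmin,ss = (D/Vd)·f/(1−f), so D = Cmin,ss·Vd·(1−f)/f.
D = 20 × 157 × (1−f)/f ≈ 20 × 157 × 0.38725 ≈ 1215.96 mg.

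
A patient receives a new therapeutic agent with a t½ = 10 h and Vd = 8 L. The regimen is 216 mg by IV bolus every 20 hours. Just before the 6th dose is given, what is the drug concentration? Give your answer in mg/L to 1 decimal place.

f = (1/2)^(τ/t½) = (1/2)^(20/10) ≈ 0.2500.
C₀ = D/Vd = 216/8 ≈ 27.000 mg/L.
Before the 6th dose, 5 doses have been given. Superposition: Cmin = C₀·(f + f² + … + f^5).
≈ 27.000 × (0.2500 + 0.0625 + 0.0156 + 0.0039 + 0.0010) ≈ 27.000 × 0.3330 ≈ 8.991 mg/L.

9.0 mg/L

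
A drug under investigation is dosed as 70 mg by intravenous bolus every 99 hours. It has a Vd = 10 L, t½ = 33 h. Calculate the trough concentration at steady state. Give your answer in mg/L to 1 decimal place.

1.0 mg/L

The dosing interval is 3 half-lives, so f = 2^(−3) = 0.125.
At steady state, R = 1/(1 − 0.125) = 8/7.
Single-dose peak C₀ = D/Vd = 70/10 = 7 mg/L.
Steady-state peak Cmax,ss = C₀·R = 7 × 8/7 ≈ 8.000 mg/L.
Steady-state trough Cmin,ss = Cmax,ss·f ≈ 8.000 × 0.125 ≈ 1.000 mg/L.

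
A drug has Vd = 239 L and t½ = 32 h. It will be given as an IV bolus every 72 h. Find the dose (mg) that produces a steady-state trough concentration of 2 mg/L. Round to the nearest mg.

τ/t½ = 72/32 ≈ 2.25, so f = (1/2)^(72/32) ≈ 0.210224.
Cmin,ss = (D/Vd)·f/(1−f), so D = Cmin,ss·Vd·(1−f)/f.
D = 2 × 239 × (1−f)/f ≈ 2 × 239 × 3.75683 ≈ 1795.76 mg.

1796 mg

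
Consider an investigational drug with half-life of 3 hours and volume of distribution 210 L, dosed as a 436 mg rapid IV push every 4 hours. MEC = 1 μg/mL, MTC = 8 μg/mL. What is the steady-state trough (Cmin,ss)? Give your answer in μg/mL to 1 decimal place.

Over one 4-h interval, 4/3 ≈ 1.3333 half-lives elapse, leaving f ≈ 0.3969 of each dose.
At steady state, accumulation factor R = 1/(1 − e^(−kτ)) ≈ 1.6581.
Single-dose peak C₀ = D/Vd = 436/210 ≈ 2.076 μg/mL.
Cmax,ss = C₀/(1 − f) ≈ 2.076/0.6031 ≈ 3.442 μg/mL.
Steady-state trough Cmin,ss = Cmax,ss·f ≈ 3.442 × 0.3969 ≈ 1.366 μg/mL.
Trough 1.4 μg/mL vs MEC 1 μg/mL: adequate.

1.4 μg/mL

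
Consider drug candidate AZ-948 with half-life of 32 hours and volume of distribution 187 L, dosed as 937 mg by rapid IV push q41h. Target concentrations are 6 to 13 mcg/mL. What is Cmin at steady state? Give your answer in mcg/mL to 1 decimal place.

Over one 41-h interval, 41/32 ≈ 1.2812 half-lives elapse, leaving f ≈ 0.4114 of each dose.
Accumulation ratio R = 1/(1 − f) ≈ 1/0.5886 ≈ 1.6989.
Each bolus raises the concentration by D/Vd = 937/187 ≈ 5.011 mcg/mL.
Cmax,ss = C₀/(1 − f) ≈ 5.011/0.5886 ≈ 8.513 mcg/mL.
Steady-state trough Cmin,ss = Cmax,ss·f ≈ 8.513 × 0.4114 ≈ 3.502 mcg/mL.
Trough 3.5 mcg/mL vs MEC 6 mcg/mL: subtherapeutic.

3.5 mcg/mL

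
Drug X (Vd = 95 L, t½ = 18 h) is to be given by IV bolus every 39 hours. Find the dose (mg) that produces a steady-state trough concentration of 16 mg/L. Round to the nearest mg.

τ/t½ = 39/18 ≈ 2.1667, so f = (1/2)^(39/18) ≈ 0.222725.
Cmin,ss = (D/Vd)·f/(1−f), so D = Cmin,ss·Vd·(1−f)/f.
D = 16 × 95 × (1−f)/f ≈ 16 × 95 × 3.48984 ≈ 5304.56 mg.

5305 mg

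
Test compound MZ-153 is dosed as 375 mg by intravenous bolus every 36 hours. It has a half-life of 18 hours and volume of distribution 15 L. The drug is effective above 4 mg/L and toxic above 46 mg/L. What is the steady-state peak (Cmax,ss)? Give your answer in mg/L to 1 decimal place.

The dosing interval is 2 half-lives, so f = 2^(−2) = 0.25.
Accumulation ratio R = 1/(1 − f) = 1/0.75 = 4/3.
Single-dose peak C₀ = D/Vd = 375/15 = 25 mg/L.
Steady-state peak Cmax,ss = C₀·R = 25 × 4/3 ≈ 33.333 mg/L.
Peak 33.3 mg/L vs MTC 46 mg/L: below toxic threshold.

33.3 mg/L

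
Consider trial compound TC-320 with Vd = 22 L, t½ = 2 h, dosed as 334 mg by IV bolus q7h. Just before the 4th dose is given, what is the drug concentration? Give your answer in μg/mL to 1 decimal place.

1.5 μg/mL

f = (1/2)^(τ/t½) = (1/2)^(7/2) ≈ 0.0884.
C₀ = D/Vd = 334/22 ≈ 15.182 μg/mL.
Before the 4th dose, 3 doses have been given. Superposition: Cmin = C₀·(f + f² + … + f^3).
≈ 15.182 × (0.0884 + 0.0078 + 0.0007) ≈ 15.182 × 0.0969 ≈ 1.471 μg/mL.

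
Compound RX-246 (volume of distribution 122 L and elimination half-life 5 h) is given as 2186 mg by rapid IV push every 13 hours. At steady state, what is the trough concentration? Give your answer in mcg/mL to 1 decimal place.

3.5 mcg/mL

τ/t½ = 13/5 ≈ 2.6, so fraction remaining f = (1/2)^(13/5) ≈ 0.1649.
Each bolus raises the concentration by D/Vd = 2186/122 ≈ 17.918 mcg/mL.
Steady-state trough Cmin,ss = C₀·f/(1−f) ≈ 17.918 × 0.1649/0.8351 ≈ 3.538 mcg/mL.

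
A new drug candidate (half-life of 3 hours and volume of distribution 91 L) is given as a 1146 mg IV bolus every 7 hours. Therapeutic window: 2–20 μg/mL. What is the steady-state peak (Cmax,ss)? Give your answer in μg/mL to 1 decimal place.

k = ln2/t½ = ln2/3 ≈ 0.231049 h⁻¹; fraction remaining f = e^(−kτ) = e^(−0.231049×7) ≈ 0.1984.
Accumulation ratio R = 1/(1 − f) ≈ 1/0.8016 ≈ 1.2475.
Each bolus raises the concentration by D/Vd = 1146/91 ≈ 12.593 μg/mL.
Steady-state peak Cmax,ss = C₀·R ≈ 12.593 × 1.2475 ≈ 15.710 μg/mL.
Peak 15.7 μg/mL vs MTC 20 μg/mL: below toxic threshold.

15.7 μg/mL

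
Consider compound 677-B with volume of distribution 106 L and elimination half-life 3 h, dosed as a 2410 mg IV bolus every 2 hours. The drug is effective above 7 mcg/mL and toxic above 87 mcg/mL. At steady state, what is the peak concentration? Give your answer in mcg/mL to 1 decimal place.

61.4 mcg/mL

Over one 2-h interval, 2/3 ≈ 0.66667 half-lives elapse, leaving f ≈ 0.6300 of each dose.
At steady state, accumulation factor R = 1/(1 − e^(−kτ)) ≈ 2.7027.
Single-dose peak C₀ = D/Vd = 2410/106 ≈ 22.736 mcg/mL.
Steady-state peak Cmax,ss = C₀·R ≈ 22.736 × 2.7027 ≈ 61.449 mcg/mL.
Peak 61.4 mcg/mL vs MTC 87 mcg/mL: below toxic threshold.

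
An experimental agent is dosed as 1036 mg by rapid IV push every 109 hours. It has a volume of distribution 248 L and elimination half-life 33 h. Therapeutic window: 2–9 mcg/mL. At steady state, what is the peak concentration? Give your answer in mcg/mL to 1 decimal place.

Over one 109-h interval, 109/33 ≈ 3.303 half-lives elapse, leaving f ≈ 0.1013 of each dose.
At steady state, accumulation factor R = 1/(1 − e^(−kτ)) ≈ 1.1127.
Single-dose peak C₀ = D/Vd = 1036/248 ≈ 4.177 mcg/mL.
Steady-state peak Cmax,ss = C₀·R ≈ 4.177 × 1.1127 ≈ 4.648 mcg/mL.
Peak 4.6 mcg/mL vs MTC 9 mcg/mL: below toxic threshold.

4.6 mcg/mL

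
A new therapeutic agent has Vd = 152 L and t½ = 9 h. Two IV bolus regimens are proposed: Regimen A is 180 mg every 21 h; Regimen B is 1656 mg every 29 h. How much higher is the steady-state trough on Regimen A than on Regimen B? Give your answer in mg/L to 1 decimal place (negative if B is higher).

Regimen A: f = (1/2)^(21/9) ≈ 0.1984; Cmin,ss = (180/152)·f/(1−f) ≈ 0.293 mg/L.
Regimen B: f = (1/2)^(29/9) ≈ 0.1072; Cmin,ss = (1656/152)·f/(1−f) ≈ 1.308 mg/L.
Difference ≈ 0.293 − 1.308 ≈ -1.015 mg/L.

-1.0 mg/L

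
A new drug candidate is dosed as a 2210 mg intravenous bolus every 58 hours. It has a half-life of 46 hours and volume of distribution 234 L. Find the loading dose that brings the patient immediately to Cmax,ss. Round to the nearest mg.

f = (1/2)^(58/46) ≈ 0.417292; accumulation ratio R = 1/(1−f) ≈ 1.71613.
Loading dose to hit Cmax,ss on first dose: D_load = D_maint·R ≈ 2210 × 1.71613 ≈ 3792.65 mg.

3793 mg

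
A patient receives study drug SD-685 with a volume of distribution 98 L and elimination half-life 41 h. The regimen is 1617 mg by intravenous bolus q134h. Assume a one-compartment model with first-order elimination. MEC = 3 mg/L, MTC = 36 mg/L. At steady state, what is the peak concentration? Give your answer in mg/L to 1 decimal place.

Over one 134-h interval, 134/41 ≈ 3.2683 half-lives elapse, leaving f ≈ 0.1038 of each dose.
At steady state, accumulation factor R = 1/(1 − e^(−kτ)) ≈ 1.1158.
Each bolus raises the concentration by D/Vd = 1617/98 ≈ 16.500 mg/L.
Cmax,ss = C₀/(1 − f) ≈ 16.500/0.8962 ≈ 18.411 mg/L.
Peak 18.4 mg/L vs MTC 36 mg/L: below toxic threshold.

18.4 mg/L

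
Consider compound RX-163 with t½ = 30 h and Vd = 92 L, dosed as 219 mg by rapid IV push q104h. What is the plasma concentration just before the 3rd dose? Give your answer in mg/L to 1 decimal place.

f = (1/2)^(τ/t½) = (1/2)^(104/30) ≈ 0.0905.
C₀ = D/Vd = 219/92 ≈ 2.380 mg/L.
Before the 3rd dose, 2 doses have been given. Superposition: Cmin = C₀·(f + f²).
≈ 2.380 × (0.0905 + 0.0082) ≈ 2.380 × 0.0987 ≈ 0.235 mg/L.

0.2 mg/L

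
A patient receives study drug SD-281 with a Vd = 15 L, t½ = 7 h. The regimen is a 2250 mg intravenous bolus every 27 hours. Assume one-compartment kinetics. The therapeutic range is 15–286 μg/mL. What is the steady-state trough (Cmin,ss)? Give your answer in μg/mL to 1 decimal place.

τ/t½ = 27/7 ≈ 3.8571, so fraction remaining f = (1/2)^(27/7) ≈ 0.0690.
At steady state, accumulation factor R = 1/(1 − e^(−kτ)) ≈ 1.0741.
Single-dose peak C₀ = D/Vd = 2250/15 ≈ 150.000 μg/mL.
Cmax,ss = C₀/(1 − f) ≈ 150.000/0.9310 ≈ 161.117 μg/mL.
Steady-state trough Cmin,ss = Cmax,ss·f ≈ 161.117 × 0.0690 ≈ 11.117 μg/mL.
Trough 11.1 μg/mL vs MEC 15 μg/mL: subtherapeutic.

11.1 μg/mL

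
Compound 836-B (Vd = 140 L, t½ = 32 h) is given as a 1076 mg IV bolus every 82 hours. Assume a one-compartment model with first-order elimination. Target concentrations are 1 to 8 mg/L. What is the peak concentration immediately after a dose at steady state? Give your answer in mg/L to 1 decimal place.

9.3 mg/L

τ/t½ = 82/32 ≈ 2.5625, so fraction remaining f = (1/2)^(82/32) ≈ 0.1693.
At steady state, accumulation factor R = 1/(1 − e^(−kτ)) ≈ 1.2038.
Each bolus raises the concentration by D/Vd = 1076/140 ≈ 7.686 mg/L.
Steady-state peak Cmax,ss = C₀·R ≈ 7.686 × 1.2038 ≈ 9.252 mg/L.
Peak 9.3 mg/L vs MTC 8 mg/L: exceeds toxic threshold.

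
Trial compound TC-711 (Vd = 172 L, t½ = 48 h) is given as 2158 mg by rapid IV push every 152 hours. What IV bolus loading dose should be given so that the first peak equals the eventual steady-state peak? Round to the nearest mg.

f = (1/2)^(152/48) ≈ 0.111362; accumulation ratio R = 1/(1−f) ≈ 1.12532.
Loading dose to hit Cmax,ss on first dose: D_load = D_maint·R ≈ 2158 × 1.12532 ≈ 2428.44 mg.

2428 mg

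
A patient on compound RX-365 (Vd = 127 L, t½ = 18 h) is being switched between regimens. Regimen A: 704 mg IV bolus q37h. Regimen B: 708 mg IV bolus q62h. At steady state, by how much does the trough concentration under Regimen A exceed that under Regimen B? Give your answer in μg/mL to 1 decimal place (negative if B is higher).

1.2 μg/mL

Regimen A: f = (1/2)^(37/18) ≈ 0.2406; Cmin,ss = (704/127)·f/(1−f) ≈ 1.756 μg/mL.
Regimen B: f = (1/2)^(62/18) ≈ 0.0919; Cmin,ss = (708/127)·f/(1−f) ≈ 0.564 μg/mL.
Difference ≈ 1.756 − 0.564 ≈ 1.192 μg/mL.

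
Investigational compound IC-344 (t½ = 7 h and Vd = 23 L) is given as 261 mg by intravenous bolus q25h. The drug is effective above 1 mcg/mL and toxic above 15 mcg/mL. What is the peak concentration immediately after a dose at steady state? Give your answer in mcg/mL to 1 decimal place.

τ/t½ = 25/7 ≈ 3.5714, so fraction remaining f = (1/2)^(25/7) ≈ 0.0841.
Accumulation ratio R = 1/(1 − f) ≈ 1/0.9159 ≈ 1.0918.
Each bolus raises the concentration by D/Vd = 261/23 ≈ 11.348 mcg/mL.
Steady-state peak Cmax,ss = C₀·R ≈ 11.348 × 1.0918 ≈ 12.390 mcg/mL.
Peak 12.4 mcg/mL vs MTC 15 mcg/mL: below toxic threshold.

12.4 mcg/mL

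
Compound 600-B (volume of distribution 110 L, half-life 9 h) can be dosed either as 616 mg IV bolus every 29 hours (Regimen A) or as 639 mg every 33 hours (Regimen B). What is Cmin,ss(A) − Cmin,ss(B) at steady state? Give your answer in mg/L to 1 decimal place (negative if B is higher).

0.2 mg/L

Regimen A: f = (1/2)^(29/9) ≈ 0.1072; Cmin,ss = (616/110)·f/(1−f) ≈ 0.672 mg/L.
Regimen B: f = (1/2)^(33/9) ≈ 0.0787; Cmin,ss = (639/110)·f/(1−f) ≈ 0.496 mg/L.
Difference ≈ 0.672 − 0.496 ≈ 0.176 mg/L.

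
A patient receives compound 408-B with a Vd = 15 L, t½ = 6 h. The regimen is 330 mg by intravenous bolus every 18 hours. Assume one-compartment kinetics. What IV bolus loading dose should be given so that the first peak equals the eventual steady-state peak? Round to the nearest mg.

377 mg

f = (1/2)^(18/6) ≈ 0.125000; accumulation ratio R = 1/(1−f) ≈ 1.14286.
Loading dose to hit Cmax,ss on first dose: D_load = D_maint·R ≈ 330 × 1.14286 ≈ 377.14 mg.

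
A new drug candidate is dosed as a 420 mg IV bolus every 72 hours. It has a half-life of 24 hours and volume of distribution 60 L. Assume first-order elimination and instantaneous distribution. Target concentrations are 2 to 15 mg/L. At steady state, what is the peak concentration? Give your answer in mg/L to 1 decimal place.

8.0 mg/L

The dosing interval is 3 half-lives, so f = 2^(−3) = 0.125.
At steady state, R = 1/(1 − 0.125) = 8/7.
Single-dose peak C₀ = D/Vd = 420/60 = 7 mg/L.
Steady-state peak Cmax,ss = C₀·R = 7 × 8/7 ≈ 8.000 mg/L.
Peak 8.0 mg/L vs MTC 15 mg/L: below toxic threshold.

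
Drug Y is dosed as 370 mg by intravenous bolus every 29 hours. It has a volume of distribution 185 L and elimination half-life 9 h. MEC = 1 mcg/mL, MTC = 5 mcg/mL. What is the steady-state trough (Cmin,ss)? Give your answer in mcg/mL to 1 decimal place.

k = ln2/t½ = ln2/9 ≈ 0.077016 h⁻¹; fraction remaining f = e^(−kτ) = e^(−0.077016×29) ≈ 0.1072.
Accumulation ratio R = 1/(1 − f) ≈ 1/0.8928 ≈ 1.1201.
Each bolus raises the concentration by D/Vd = 370/185 ≈ 2.000 mcg/mL.
Cmax,ss = C₀/(1 − f) ≈ 2.000/0.8928 ≈ 2.240 mcg/mL.
Steady-state trough Cmin,ss = Cmax,ss·f ≈ 2.240 × 0.1072 ≈ 0.240 mcg/mL.
Trough 0.2 mcg/mL vs MEC 1 mcg/mL: subtherapeutic.

0.2 mcg/mL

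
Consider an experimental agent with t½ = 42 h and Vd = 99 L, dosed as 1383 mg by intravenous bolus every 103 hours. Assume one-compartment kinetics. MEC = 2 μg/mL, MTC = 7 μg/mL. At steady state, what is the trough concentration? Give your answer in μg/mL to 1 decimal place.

k = ln2/t½ = ln2/42 ≈ 0.016504 h⁻¹; fraction remaining f = e^(−kτ) = e^(−0.016504×103) ≈ 0.1827.
Single-dose peak C₀ = D/Vd = 1383/99 ≈ 13.970 μg/mL.
Steady-state trough Cmin,ss = C₀·f/(1−f) ≈ 13.970 × 0.1827/0.8173 ≈ 3.123 μg/mL.
Trough 3.1 μg/mL vs MEC 2 μg/mL: adequate.

3.1 μg/mL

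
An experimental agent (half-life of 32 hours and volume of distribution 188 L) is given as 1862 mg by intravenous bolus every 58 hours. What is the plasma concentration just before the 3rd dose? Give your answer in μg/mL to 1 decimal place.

3.6 μg/mL

f = (1/2)^(τ/t½) = (1/2)^(58/32) ≈ 0.2847.
C₀ = D/Vd = 1862/188 ≈ 9.904 μg/mL.
Before the 3rd dose, 2 doses have been given. Superposition: Cmin = C₀·(f + f²).
≈ 9.904 × (0.2847 + 0.0811) ≈ 9.904 × 0.3658 ≈ 3.623 μg/mL.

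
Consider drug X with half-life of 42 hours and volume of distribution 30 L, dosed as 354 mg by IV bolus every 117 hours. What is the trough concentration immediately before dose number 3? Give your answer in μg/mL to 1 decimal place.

f = (1/2)^(τ/t½) = (1/2)^(117/42) ≈ 0.1450.
C₀ = D/Vd = 354/30 ≈ 11.800 μg/mL.
Before the 3rd dose, 2 doses have been given. Superposition: Cmin = C₀·(f + f²).
≈ 11.800 × (0.1450 + 0.0210) ≈ 11.800 × 0.1660 ≈ 1.959 μg/mL.

2.0 μg/mL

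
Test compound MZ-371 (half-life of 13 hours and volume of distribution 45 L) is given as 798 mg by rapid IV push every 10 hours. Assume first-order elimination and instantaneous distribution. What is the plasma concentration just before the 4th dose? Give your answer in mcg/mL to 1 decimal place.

20.1 mcg/mL

f = (1/2)^(τ/t½) = (1/2)^(10/13) ≈ 0.5867.
C₀ = D/Vd = 798/45 ≈ 17.733 mcg/mL.
Before the 4th dose, 3 doses have been given. Superposition: Cmin = C₀·(f + f² + … + f^3).
≈ 17.733 × (0.5867 + 0.3442 + 0.2020) ≈ 17.733 × 1.1329 ≈ 20.090 mcg/mL.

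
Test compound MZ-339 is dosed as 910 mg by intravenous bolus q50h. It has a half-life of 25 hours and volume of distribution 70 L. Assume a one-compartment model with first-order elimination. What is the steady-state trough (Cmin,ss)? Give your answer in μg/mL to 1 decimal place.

4.3 μg/mL

τ = 50 h = 2 half-lives, so f = (1/2)^2 = 0.25.
At steady state, R = 1/(1 − 0.25) = 4/3.
Single-dose peak C₀ = D/Vd = 910/70 = 13 μg/mL.
Steady-state peak Cmax,ss = C₀·R = 13 × 4/3 ≈ 17.333 μg/mL.
Steady-state trough Cmin,ss = Cmax,ss·f ≈ 17.333 × 0.25 ≈ 4.333 μg/mL.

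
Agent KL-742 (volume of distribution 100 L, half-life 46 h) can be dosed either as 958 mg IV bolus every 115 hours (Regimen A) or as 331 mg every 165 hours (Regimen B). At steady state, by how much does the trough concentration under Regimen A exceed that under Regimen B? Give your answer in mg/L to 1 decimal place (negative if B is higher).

1.8 mg/L

Regimen A: f = (1/2)^(115/46) ≈ 0.1768; Cmin,ss = (958/100)·f/(1−f) ≈ 2.058 mg/L.
Regimen B: f = (1/2)^(165/46) ≈ 0.0832; Cmin,ss = (331/100)·f/(1−f) ≈ 0.300 mg/L.
Difference ≈ 2.058 − 0.300 ≈ 1.758 mg/L.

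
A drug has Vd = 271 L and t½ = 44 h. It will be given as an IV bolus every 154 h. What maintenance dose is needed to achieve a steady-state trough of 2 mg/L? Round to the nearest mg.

τ/t½ = 154/44 ≈ 3.5, so f = (1/2)^(154/44) ≈ 0.088388.
Cmin,ss = (D/Vd)·f/(1−f), so D = Cmin,ss·Vd·(1−f)/f.
D = 2 × 271 × (1−f)/f ≈ 2 × 271 × 10.31375 ≈ 5590.05 mg.

5590 mg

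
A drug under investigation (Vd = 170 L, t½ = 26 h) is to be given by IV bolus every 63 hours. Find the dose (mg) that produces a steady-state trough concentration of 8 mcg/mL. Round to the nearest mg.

τ/t½ = 63/26 ≈ 2.4231, so f = (1/2)^(63/26) ≈ 0.186458.
Cmin,ss = (D/Vd)·f/(1−f), so D = Cmin,ss·Vd·(1−f)/f.
D = 8 × 170 × (1−f)/f ≈ 8 × 170 × 4.36314 ≈ 5933.87 mg.

5934 mg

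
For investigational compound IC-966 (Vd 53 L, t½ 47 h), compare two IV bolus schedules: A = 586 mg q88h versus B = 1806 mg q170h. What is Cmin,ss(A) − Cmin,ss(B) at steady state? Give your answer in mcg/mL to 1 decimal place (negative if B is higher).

Regimen A: f = (1/2)^(88/47) ≈ 0.2731; Cmin,ss = (586/53)·f/(1−f) ≈ 4.154 mcg/mL.
Regimen B: f = (1/2)^(170/47) ≈ 0.0815; Cmin,ss = (1806/53)·f/(1−f) ≈ 3.024 mcg/mL.
Difference ≈ 4.154 − 3.024 ≈ 1.130 mcg/mL.

1.1 mcg/mL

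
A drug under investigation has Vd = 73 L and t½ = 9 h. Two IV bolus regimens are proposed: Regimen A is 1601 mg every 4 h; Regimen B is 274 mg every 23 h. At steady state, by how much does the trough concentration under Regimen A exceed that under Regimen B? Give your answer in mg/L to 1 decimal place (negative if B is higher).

60.0 mg/L

Regimen A: f = (1/2)^(4/9) ≈ 0.7349; Cmin,ss = (1601/73)·f/(1−f) ≈ 60.798 mg/L.
Regimen B: f = (1/2)^(23/9) ≈ 0.1701; Cmin,ss = (274/73)·f/(1−f) ≈ 0.769 mg/L.
Difference ≈ 60.798 − 0.769 ≈ 60.029 mg/L.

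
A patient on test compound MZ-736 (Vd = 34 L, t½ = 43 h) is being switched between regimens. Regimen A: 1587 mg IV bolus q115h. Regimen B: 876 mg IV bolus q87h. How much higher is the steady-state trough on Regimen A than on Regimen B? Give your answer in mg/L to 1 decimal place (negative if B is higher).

Regimen A: f = (1/2)^(115/43) ≈ 0.1566; Cmin,ss = (1587/34)·f/(1−f) ≈ 8.667 mg/L.
Regimen B: f = (1/2)^(87/43) ≈ 0.2460; Cmin,ss = (876/34)·f/(1−f) ≈ 8.406 mg/L.
Difference ≈ 8.667 − 8.406 ≈ 0.261 mg/L.

0.3 mg/L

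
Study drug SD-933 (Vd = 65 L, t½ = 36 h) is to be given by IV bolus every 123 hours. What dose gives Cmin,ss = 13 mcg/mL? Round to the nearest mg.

τ/t½ = 123/36 ≈ 3.4167, so f = (1/2)^(123/36) ≈ 0.093644.
Cmin,ss = (D/Vd)·f/(1−f), so D = Cmin,ss·Vd·(1−f)/f.
D = 13 × 65 × (1−f)/f ≈ 13 × 65 × 9.67874 ≈ 8178.54 mg.

8179 mg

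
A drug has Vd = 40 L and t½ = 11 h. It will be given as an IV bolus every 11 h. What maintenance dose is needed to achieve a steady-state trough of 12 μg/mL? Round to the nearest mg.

480 mg

τ/t½ = 11/11 ≈ 1, so f = (1/2)^(11/11) ≈ 0.500000.
Cmin,ss = (D/Vd)·f/(1−f), so D = Cmin,ss·Vd·(1−f)/f.
D = 12 × 40 × (1−f)/f ≈ 12 × 40 × 1.00000 ≈ 480.00 mg.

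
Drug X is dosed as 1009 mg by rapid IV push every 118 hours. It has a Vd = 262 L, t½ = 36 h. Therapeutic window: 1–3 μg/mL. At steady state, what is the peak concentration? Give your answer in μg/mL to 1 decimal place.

k = ln2/t½ = ln2/36 ≈ 0.019254 h⁻¹; fraction remaining f = e^(−kτ) = e^(−0.019254×118) ≈ 0.1031.
At steady state, accumulation factor R = 1/(1 − e^(−kτ)) ≈ 1.1150.
Single-dose peak C₀ = D/Vd = 1009/262 ≈ 3.851 μg/mL.
Steady-state peak Cmax,ss = C₀·R ≈ 3.851 × 1.1150 ≈ 4.294 μg/mL.
Peak 4.3 μg/mL vs MTC 3 μg/mL: exceeds toxic threshold.

4.3 μg/mL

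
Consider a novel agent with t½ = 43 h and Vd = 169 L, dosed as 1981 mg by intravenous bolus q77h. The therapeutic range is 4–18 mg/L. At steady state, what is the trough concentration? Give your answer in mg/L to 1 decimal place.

τ/t½ = 77/43 ≈ 1.7907, so fraction remaining f = (1/2)^(77/43) ≈ 0.2890.
At steady state, accumulation factor R = 1/(1 − e^(−kτ)) ≈ 1.4065.
Each bolus raises the concentration by D/Vd = 1981/169 ≈ 11.722 mg/L.
Cmax,ss = C₀/(1 − f) ≈ 11.722/0.7110 ≈ 16.487 mg/L.
One interval later, Cmin,ss = Cmax,ss·e^(−kτ) ≈ 16.487 × 0.2890 ≈ 4.765 mg/L.
Trough 4.8 mg/L vs MEC 4 mg/L: adequate.

4.8 mg/L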